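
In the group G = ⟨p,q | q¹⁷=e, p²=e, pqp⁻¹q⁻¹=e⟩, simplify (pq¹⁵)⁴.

Compute successive powers of (pq¹⁵), reducing at each step:
  (pq¹⁵)²: (pq¹⁵) · p = q¹⁵;   (q¹⁵) · q¹⁵ = q¹³
  (pq¹⁵)³: (q¹³) · p = pq¹³;   (pq¹³) · q¹⁵ = pq¹¹
  (pq¹⁵)⁴: (pq¹¹) · p = q¹¹;   (q¹¹) · q¹⁵ = q⁹

Answer: q⁹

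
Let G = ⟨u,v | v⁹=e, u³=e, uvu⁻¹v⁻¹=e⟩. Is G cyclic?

|G| = 27, but the maximum element order in G is 9 < 27. No single element generates all of G, so G is not cyclic.

Answer: No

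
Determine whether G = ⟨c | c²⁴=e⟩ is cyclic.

|G| = 24. The element c has order 24 (its powers give 24 distinct elements), so ⟨c⟩ = G and G is cyclic.

Answer: Yes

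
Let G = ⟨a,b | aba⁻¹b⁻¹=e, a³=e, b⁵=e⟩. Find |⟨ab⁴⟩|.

|⟨ab⁴⟩| equals the order of ab⁴. Compute successive powers until reaching e:
  (ab⁴)¹ = ab⁴, (ab⁴)² = a²b³, (ab⁴)³ = b², (ab⁴)⁴ = ab, (ab⁴)⁵ = a², (ab⁴)⁶ = b⁴, (ab⁴)⁷ = ab³, (ab⁴)⁸ = a²b², (ab⁴)⁹ = b, (ab⁴)¹⁰ = a, (ab⁴)¹¹ = a²b⁴, (ab⁴)¹² = b³, (ab⁴)¹³ = ab², (ab⁴)¹⁴ = a²b, (ab⁴)¹⁵ = e.
The smallest positive k with (ab⁴)ᵏ = e is 15, so |⟨ab⁴⟩| = 15.

Answer: 15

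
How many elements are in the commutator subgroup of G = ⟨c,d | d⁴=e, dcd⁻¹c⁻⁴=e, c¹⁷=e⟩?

G' = [G, G] is generated by all commutators. The generator-pair commutators are: [c, d] = c¹⁴.
The subgroup they normally generate is {e, c, c², c³, c⁴, c⁵, c⁶, c⁷, c⁸, c⁹, c¹⁰, c¹¹, c¹², c¹³, c¹⁴, c¹⁵, c¹⁶}, of order 17.
Check: |G/G'| = 68/17 = 4 is the order of the abelianisation.

Answer: 17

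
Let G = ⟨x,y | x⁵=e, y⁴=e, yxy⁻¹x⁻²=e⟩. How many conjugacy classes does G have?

The conjugacy classes (representative and size) are:
  [e] (size 1), [x⁴] (size 4), [x²y] (size 5), [y²] (size 5), [x³y³] (size 5).
Class equation: 1 + 4 + 5 + 5 + 5 = 20 = |G|. So G has 5 conjugacy classes.

Answer: 5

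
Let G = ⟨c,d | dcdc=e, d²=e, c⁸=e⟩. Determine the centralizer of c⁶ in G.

⟨c⁶⟩ ⊆ C_G(c⁶) since powers of c⁶ commute with c⁶; so |C_G(c⁶)| ≥ |⟨c⁶⟩| = 4.
By orbit–stabilizer, |C_G(c⁶)| = |G| / |conj. class of c⁶| = 16 / 2 = 8.
The 8 elements commuting with c⁶ are {e, c, c², c³, c⁴, c⁵, c⁶, c⁷}.

Answer: {e, c, c², c³, c⁴, c⁵, c⁶, c⁷}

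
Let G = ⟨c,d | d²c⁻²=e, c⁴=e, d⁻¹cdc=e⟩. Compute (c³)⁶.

Compute successive powers of (c³), reducing at each step:
  (c³)²: (c³) · c³ = c²
  (c³)³: (c²) · c³ = c
  (c³)⁴: c · c³ = e
  (c³)⁵: e · c³ = c³
  (c³)⁶: (c³) · c³ = c²

Answer: c²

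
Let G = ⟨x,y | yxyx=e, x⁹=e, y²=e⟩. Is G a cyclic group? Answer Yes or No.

Every cyclic group is abelian. But x·y = xy while y·x = x⁸y, so x·y ≠ y·x and G is not abelian. Hence G is not cyclic.

Answer: No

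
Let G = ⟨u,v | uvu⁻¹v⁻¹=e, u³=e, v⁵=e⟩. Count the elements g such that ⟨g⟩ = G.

G is cyclic of order 15. An element generates G iff its order is 15, and a cyclic group of order 15 has exactly φ(15) = 8 such elements.

Answer: 8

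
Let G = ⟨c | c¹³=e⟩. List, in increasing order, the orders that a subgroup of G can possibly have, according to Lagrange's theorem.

|G| = 13 = 13. By Lagrange's theorem the order of any subgroup divides 13; the divisors of 13 are 1, 13.

Answer: 1, 13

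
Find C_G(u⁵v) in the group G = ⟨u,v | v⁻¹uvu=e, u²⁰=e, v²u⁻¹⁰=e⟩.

⟨u⁵v⟩ ⊆ C_G(u⁵v) since powers of u⁵v commute with u⁵v; so |C_G(u⁵v)| ≥ |⟨u⁵v⟩| = 4.
By orbit–stabilizer, |C_G(u⁵v)| = |G| / |conj. class of u⁵v| = 40 / 10 = 4.
The 4 elements commuting with u⁵v are {e, u¹⁰, u⁵v, u⁵v⁻¹}.

Answer: {e, u¹⁰, u⁵v, u⁵v⁻¹}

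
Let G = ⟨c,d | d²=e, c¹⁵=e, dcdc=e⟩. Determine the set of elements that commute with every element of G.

An element z ∈ Z(G) iff z commutes with every generator.
For example e is central: e·c = c = c·e; e·d = d = d·e.
Whereas c ∉ Z(G) since c·d = cd ≠ c¹⁴d = d·c.
Checking each of the 30 elements this way gives Z(G) = {e}, of order 1.

Answer: {e}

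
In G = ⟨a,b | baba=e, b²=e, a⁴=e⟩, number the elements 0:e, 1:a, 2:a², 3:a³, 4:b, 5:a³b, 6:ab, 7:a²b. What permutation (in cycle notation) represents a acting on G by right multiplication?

(0 1 2 3)(4 5 7 6)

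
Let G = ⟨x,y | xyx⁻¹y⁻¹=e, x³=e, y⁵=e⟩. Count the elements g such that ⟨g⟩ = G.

G is cyclic of order 15. An element generates G iff its order is 15, and a cyclic group of order 15 has exactly φ(15) = 8 such elements.

Answer: 8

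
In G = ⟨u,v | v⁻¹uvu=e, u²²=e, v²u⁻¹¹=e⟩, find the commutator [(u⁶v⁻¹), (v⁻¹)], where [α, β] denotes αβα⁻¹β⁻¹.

[(u⁶v⁻¹), (v⁻¹)] = (u⁶v⁻¹)·(v⁻¹)·(u⁶v⁻¹)⁻¹·(v⁻¹)⁻¹.
  (u⁶v⁻¹) · (v⁻¹) = u¹⁷
  (u¹⁷) · (u⁶v) = uv
  (uv) · v = u¹²

Answer: u¹²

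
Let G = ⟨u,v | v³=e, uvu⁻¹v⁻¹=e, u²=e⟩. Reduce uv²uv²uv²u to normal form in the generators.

Multiply left to right, reducing at each step:
  u · v² = uv²
  (uv²) · u = v²
  (v²) · v² = v
  v · u = uv
  (uv) · v² = u
  u · u = e

Answer: e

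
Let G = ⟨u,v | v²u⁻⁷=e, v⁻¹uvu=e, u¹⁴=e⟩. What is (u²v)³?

Compute successive powers of (u²v), reducing at each step:
  (u²v)²: (u²v) · u² = v;   v · v = u⁷
  (u²v)³: (u⁷) · u² = u⁹;   (u⁹) · v = u²v⁻¹

Answer: u²v⁻¹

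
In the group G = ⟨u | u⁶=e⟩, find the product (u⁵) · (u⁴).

Compute (u⁵) · (u⁴) by multiplying left to right and reducing via the relations at each step:
  (u⁵) · u⁴ = u³

Answer: u³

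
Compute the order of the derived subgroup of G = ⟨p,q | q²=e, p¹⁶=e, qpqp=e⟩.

G' = [G, G] is generated by all commutators. The generator-pair commutators are: [p, q] = p².
The subgroup they normally generate is {e, p², p⁴, p⁶, p⁸, p¹⁰, p¹², p¹⁴}, of order 8.
Check: |G/G'| = 32/8 = 4 is the order of the abelianisation.

Answer: 8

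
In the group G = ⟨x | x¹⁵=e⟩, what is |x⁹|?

Compute successive powers until reaching e:
  (x⁹)¹ = x⁹, (x⁹)² = x³, (x⁹)³ = x¹², (x⁹)⁴ = x⁶, (x⁹)⁵ = e.
The smallest positive k with (x⁹)ᵏ = e is 5.

Answer: 5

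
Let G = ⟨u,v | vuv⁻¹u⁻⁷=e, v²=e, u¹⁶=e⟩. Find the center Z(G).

An element z ∈ Z(G) iff z commutes with every generator.
For example u⁸ is central: (u⁸)·u = u⁹ = u·(u⁸); (u⁸)·v = u⁸v = v·(u⁸).
Whereas u ∉ Z(G) since u·v = uv ≠ u⁷v = v·u.
Checking each of the 32 elements this way gives Z(G) = {e, u⁸}, of order 2.

Answer: {e, u⁸}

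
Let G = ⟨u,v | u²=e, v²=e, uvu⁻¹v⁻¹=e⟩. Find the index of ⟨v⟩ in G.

First find ord(v) by computing successive powers:
  v¹ = v, v² = e.
So |⟨v⟩| = ord(v) = 2. With |G| = 4, by Lagrange [G : ⟨v⟩] = 4/2 = 2.

Answer: 2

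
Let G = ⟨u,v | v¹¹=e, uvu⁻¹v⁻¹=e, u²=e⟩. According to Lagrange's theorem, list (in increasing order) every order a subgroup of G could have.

|G| = 22 = 2 · 11. By Lagrange's theorem the order of any subgroup divides 22; the divisors of 22 are 1, 2, 11, 22.

Answer: 1, 2, 11, 22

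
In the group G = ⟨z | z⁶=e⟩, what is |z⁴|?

Compute successive powers until reaching e:
  (z⁴)¹ = z⁴, (z⁴)² = z², (z⁴)³ = e.
The smallest positive k with (z⁴)ᵏ = e is 3.

Answer: 3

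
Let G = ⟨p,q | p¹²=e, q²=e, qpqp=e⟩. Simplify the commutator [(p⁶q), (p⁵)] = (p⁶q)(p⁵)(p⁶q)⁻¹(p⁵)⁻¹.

[(p⁶q), (p⁵)] = (p⁶q)·(p⁵)·(p⁶q)⁻¹·(p⁵)⁻¹.
  (p⁶q) · (p⁵) = pq
  (pq) · (p⁶q) = p⁷
  (p⁷) · (p⁷) = p²

Answer: p²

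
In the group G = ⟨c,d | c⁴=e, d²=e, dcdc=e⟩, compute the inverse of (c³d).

The order of (c³d) is 2 (smallest k with (c³d)ᵏ = e), so (c³d)⁻¹ = (c³d)¹ = c³d.
Check: (c³d) · (c³d) → (c³d) · c³ = d;   d · d = e, giving e as required.

Answer: c³d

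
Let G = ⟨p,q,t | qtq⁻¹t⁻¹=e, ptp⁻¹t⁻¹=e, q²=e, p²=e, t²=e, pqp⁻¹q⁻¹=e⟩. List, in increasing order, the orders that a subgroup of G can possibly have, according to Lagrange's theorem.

|G| = 8 = 2³. By Lagrange's theorem the order of any subgroup divides 8; the divisors of 8 are 1, 2, 4, 8.

Answer: 1, 2, 4, 8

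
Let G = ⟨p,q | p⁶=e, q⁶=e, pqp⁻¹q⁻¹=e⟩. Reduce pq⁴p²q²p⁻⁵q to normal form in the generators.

Multiply left to right, reducing at each step:
  p · q⁴ = pq⁴
  (pq⁴) · p² = p³q⁴
  (p³q⁴) · q² = p³
  (p³) · p⁻⁵ = p⁴
  (p⁴) · q = p⁴q

Answer: p⁴q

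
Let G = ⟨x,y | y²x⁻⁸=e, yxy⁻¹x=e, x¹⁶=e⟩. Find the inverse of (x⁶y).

The order of (x⁶y) is 4 (smallest k with (x⁶y)ᵏ = e), so (x⁶y)⁻¹ = (x⁶y)³ = x⁶y⁻¹.
Check: (x⁶y) · (x⁶y⁻¹) → (x⁶y) · x⁶ = y;   y · y⁻¹ = e, giving e as required.

Answer: x⁶y⁻¹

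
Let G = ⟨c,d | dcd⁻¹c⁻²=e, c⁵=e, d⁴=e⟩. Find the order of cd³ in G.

Compute successive powers until reaching e:
  (cd³)¹ = cd³, (cd³)² = c⁴d², (cd³)³ = c³d, (cd³)⁴ = e.
The smallest positive k with (cd³)ᵏ = e is 4.

Answer: 4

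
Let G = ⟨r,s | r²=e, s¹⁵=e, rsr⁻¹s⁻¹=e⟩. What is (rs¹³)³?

Compute successive powers of (rs¹³), reducing at each step:
  (rs¹³)²: (rs¹³) · r = s¹³;   (s¹³) · s¹³ = s¹¹
  (rs¹³)³: (s¹¹) · r = rs¹¹;   (rs¹¹) · s¹³ = rs⁹

Answer: rs⁹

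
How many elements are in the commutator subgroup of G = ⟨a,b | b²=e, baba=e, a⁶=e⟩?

G' = [G, G] is generated by all commutators. The generator-pair commutators are: [a, b] = a².
The subgroup they normally generate is {e, a², a⁴}, of order 3.
Check: |G/G'| = 12/3 = 4 is the order of the abelianisation.

Answer: 3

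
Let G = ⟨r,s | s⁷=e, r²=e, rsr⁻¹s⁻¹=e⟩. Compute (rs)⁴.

Compute successive powers of (rs), reducing at each step:
  (rs)²: (rs) · r = s;   s · s = s²
  (rs)³: (s²) · r = rs²;   (rs²) · s = rs³
  (rs)⁴: (rs³) · r = s³;   (s³) · s = s⁴

Answer: s⁴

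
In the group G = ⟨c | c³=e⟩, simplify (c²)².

Compute successive powers of (c²), reducing at each step:
  (c²)²: (c²) · c² = c

Answer: c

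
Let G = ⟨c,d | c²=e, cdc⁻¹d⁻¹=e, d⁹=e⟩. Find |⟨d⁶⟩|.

|⟨d⁶⟩| equals the order of d⁶. Compute successive powers until reaching e:
  (d⁶)¹ = d⁶, (d⁶)² = d³, (d⁶)³ = e.
The smallest positive k with (d⁶)ᵏ = e is 3, so |⟨d⁶⟩| = 3.

Answer: 3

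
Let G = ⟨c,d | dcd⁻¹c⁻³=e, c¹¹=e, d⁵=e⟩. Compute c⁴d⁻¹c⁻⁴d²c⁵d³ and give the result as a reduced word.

Multiply left to right, reducing at each step:
  (c⁴) · d⁻¹ = c⁴d⁴
  (c⁴d⁴) · c⁻⁴ = c¹⁰d⁴
  (c¹⁰d⁴) · d² = c¹⁰d
  (c¹⁰d) · c⁵ = c³d
  (c³d) · d³ = c³d⁴

Answer: c³d⁴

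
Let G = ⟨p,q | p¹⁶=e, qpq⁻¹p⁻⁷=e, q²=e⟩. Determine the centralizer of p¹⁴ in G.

⟨p¹⁴⟩ ⊆ C_G(p¹⁴) since powers of p¹⁴ commute with p¹⁴; so |C_G(p¹⁴)| ≥ |⟨p¹⁴⟩| = 8.
By orbit–stabilizer, |C_G(p¹⁴)| = |G| / |conj. class of p¹⁴| = 32 / 2 = 16.
The 16 elements commuting with p¹⁴ are {e, p, p², p³, p⁴, p⁵, p⁶, p⁷, p⁸, p⁹, p¹⁰, p¹¹, p¹², p¹³, p¹⁴, p¹⁵}.

Answer: {e, p, p², p³, p⁴, p⁵, p⁶, p⁷, p⁸, p⁹, p¹⁰, p¹¹, p¹², p¹³, p¹⁴, p¹⁵}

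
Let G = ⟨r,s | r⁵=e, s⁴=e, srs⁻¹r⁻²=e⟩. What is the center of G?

An element z ∈ Z(G) iff z commutes with every generator.
For example e is central: e·r = r = r·e; e·s = s = s·e.
Whereas r ∉ Z(G) since r·s = rs ≠ r²s = s·r.
Checking each of the 20 elements this way gives Z(G) = {e}, of order 1.

Answer: {e}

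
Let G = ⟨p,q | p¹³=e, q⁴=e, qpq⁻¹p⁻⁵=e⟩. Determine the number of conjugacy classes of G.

The conjugacy classes (representative and size) are:
  [e] (size 1), [p] (size 4), [p²] (size 4), [p⁹] (size 4), [p¹²q] (size 13), [p⁴q²] (size 13), [p¹²q³] (size 13).
Class equation: 1 + 4 + 4 + 4 + 13 + 13 + 13 = 52 = |G|. So G has 7 conjugacy classes.

Answer: 7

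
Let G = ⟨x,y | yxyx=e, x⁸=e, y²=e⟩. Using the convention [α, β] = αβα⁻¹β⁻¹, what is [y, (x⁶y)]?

[y, (x⁶y)] = y·(x⁶y)·y⁻¹·(x⁶y)⁻¹.
  y · (x⁶y) = x²
  (x²) · y = x²y
  (x²y) · (x⁶y) = x⁴

Answer: x⁴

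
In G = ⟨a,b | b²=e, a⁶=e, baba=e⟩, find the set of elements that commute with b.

⟨b⟩ ⊆ C_G(b) since powers of b commute with b; so |C_G(b)| ≥ |⟨b⟩| = 2.
By orbit–stabilizer, |C_G(b)| = |G| / |conj. class of b| = 12 / 3 = 4.
The 4 elements commuting with b are {e, a³, b, a³b}.

Answer: {e, a³, b, a³b}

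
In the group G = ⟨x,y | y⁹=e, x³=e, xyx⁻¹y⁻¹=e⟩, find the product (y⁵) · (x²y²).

Compute (y⁵) · (x²y²) by multiplying left to right and reducing via the relations at each step:
  (y⁵) · x² = x²y⁵
  (x²y⁵) · y² = x²y⁷

Answer: x²y⁷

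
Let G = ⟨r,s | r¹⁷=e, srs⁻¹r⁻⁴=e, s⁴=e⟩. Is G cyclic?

Every cyclic group is abelian. But r·s = rs while s·r = r⁴s, so r·s ≠ s·r and G is not abelian. Hence G is not cyclic.

Answer: No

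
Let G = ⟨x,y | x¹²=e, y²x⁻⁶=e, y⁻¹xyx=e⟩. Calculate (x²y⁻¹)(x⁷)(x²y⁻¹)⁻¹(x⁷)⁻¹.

[(x²y⁻¹), (x⁷)] = (x²y⁻¹)·(x⁷)·(x²y⁻¹)⁻¹·(x⁷)⁻¹.
  (x²y⁻¹) · (x⁷) = xy
  (xy) · (x²y) = x⁵
  (x⁵) · (x⁵) = x¹⁰

Answer: x¹⁰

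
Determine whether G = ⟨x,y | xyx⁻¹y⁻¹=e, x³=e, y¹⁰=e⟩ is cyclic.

|G| = 30. The element xy has order 30 (its powers give 30 distinct elements), so ⟨xy⟩ = G and G is cyclic.

Answer: Yes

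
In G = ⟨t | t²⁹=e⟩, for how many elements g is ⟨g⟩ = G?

G is cyclic of order 29. An element generates G iff its order is 29, and a cyclic group of order 29 has exactly φ(29) = 28 such elements.

Answer: 28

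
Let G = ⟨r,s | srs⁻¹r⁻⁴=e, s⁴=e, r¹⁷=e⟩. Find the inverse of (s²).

The order of (s²) is 2 (smallest k with (s²)ᵏ = e), so (s²)⁻¹ = (s²)¹ = s².
Check: (s²) · (s²) → (s²) · s² = e, giving e as required.

Answer: s²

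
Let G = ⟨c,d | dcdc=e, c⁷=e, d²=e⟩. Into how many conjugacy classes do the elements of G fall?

The conjugacy classes (representative and size) are:
  [e] (size 1), [c⁶] (size 2), [c⁵] (size 2), [c⁴] (size 2), [cd] (size 7).
Class equation: 1 + 2 + 2 + 2 + 7 = 14 = |G|. So G has 5 conjugacy classes.

Answer: 5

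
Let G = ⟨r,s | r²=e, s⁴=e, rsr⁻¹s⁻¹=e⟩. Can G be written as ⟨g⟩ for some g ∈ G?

|G| = 8, but the maximum element order in G is 4 < 8. No single element generates all of G, so G is not cyclic.

Answer: No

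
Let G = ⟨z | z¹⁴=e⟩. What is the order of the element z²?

Compute successive powers until reaching e:
  (z²)¹ = z², (z²)² = z⁴, (z²)³ = z⁶, (z²)⁴ = z⁸, (z²)⁵ = z¹⁰, (z²)⁶ = z¹², (z²)⁷ = e.
The smallest positive k with (z²)ᵏ = e is 7.

Answer: 7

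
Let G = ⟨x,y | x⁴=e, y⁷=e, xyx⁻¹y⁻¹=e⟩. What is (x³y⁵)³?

Compute successive powers of (x³y⁵), reducing at each step:
  (x³y⁵)²: (x³y⁵) · x³ = x²y⁵;   (x²y⁵) · y⁵ = x²y³
  (x³y⁵)³: (x²y³) · x³ = xy³;   (xy³) · y⁵ = xy

Answer: xy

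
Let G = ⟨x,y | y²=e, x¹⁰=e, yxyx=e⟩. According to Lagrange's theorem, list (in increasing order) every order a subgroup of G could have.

|G| = 20 = 2² · 5. By Lagrange's theorem the order of any subgroup divides 20; the divisors of 20 are 1, 2, 4, 5, 10, 20.

Answer: 1, 2, 4, 5, 10, 20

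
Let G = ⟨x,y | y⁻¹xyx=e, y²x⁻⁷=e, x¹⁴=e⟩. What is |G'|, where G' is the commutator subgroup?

G' = [G, G] is generated by all commutators. The generator-pair commutators are: [x, y] = x².
The subgroup they normally generate is {e, x², x⁴, x⁶, x⁸, x¹⁰, x¹²}, of order 7.
Check: |G/G'| = 28/7 = 4 is the order of the abelianisation.

Answer: 7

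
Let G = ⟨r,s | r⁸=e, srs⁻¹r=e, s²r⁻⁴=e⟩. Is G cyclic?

Every cyclic group is abelian. But r·s = rs while s·r = r³s⁻¹, so r·s ≠ s·r and G is not abelian. Hence G is not cyclic.

Answer: No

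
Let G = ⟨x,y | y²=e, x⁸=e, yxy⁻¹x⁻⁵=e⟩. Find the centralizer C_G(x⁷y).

⟨x⁷y⟩ ⊆ C_G(x⁷y) since powers of x⁷y commute with x⁷y; so |C_G(x⁷y)| ≥ |⟨x⁷y⟩| = 8.
By orbit–stabilizer, |C_G(x⁷y)| = |G| / |conj. class of x⁷y| = 16 / 2 = 8.
The 8 elements commuting with x⁷y are {e, x², x⁴, x⁶, x⁵y, xy, x⁷y, x³y}.

Answer: {e, x², x⁴, x⁶, x⁵y, xy, x⁷y, x³y}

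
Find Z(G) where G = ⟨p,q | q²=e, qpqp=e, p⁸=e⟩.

An element z ∈ Z(G) iff z commutes with every generator.
For example p⁴ is central: (p⁴)·p = p⁵ = p·(p⁴); (p⁴)·q = p⁴q = q·(p⁴).
Whereas p ∉ Z(G) since p·q = pq ≠ p⁷q = q·p.
Checking each of the 16 elements this way gives Z(G) = {e, p⁴}, of order 2.

Answer: {e, p⁴}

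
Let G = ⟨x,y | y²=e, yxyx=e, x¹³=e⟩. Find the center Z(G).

An element z ∈ Z(G) iff z commutes with every generator.
For example e is central: e·x = x = x·e; e·y = y = y·e.
Whereas x ∉ Z(G) since x·y = xy ≠ x¹²y = y·x.
Checking each of the 26 elements this way gives Z(G) = {e}, of order 1.

Answer: {e}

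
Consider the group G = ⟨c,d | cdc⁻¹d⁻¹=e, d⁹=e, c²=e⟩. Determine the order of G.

Enumerate words in the generators, reducing via the relations: the distinct elements are
  {c, d, e, cd, d², d³, d⁴, d⁵, d⁶, d⁷, d⁸, cd², cd³, cd⁴, cd⁵, cd⁶, cd⁷, cd⁸}.
No further products give new elements, so |G| = 18.

Answer: 18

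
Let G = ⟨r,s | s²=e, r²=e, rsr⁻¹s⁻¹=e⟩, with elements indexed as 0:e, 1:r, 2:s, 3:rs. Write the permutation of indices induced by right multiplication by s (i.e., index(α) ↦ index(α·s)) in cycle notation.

(0 2)(1 3)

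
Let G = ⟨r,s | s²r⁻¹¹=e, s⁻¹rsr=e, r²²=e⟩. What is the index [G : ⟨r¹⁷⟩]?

First find ord(r¹⁷) by computing successive powers:
  (r¹⁷)¹ = r¹⁷, (r¹⁷)² = r¹², (r¹⁷)³ = r⁷, (r¹⁷)⁴ = r², (r¹⁷)⁵ = r¹⁹, (r¹⁷)⁶ = r¹⁴, (r¹⁷)⁷ = r⁹, (r¹⁷)⁸ = r⁴, (r¹⁷)⁹ = r²¹, (r¹⁷)¹⁰ = r¹⁶, (r¹⁷)¹¹ = r¹¹, (r¹⁷)¹² = r⁶, (r¹⁷)¹³ = r, (r¹⁷)¹⁴ = r¹⁸, (r¹⁷)¹⁵ = r¹³, (r¹⁷)¹⁶ = r⁸, (r¹⁷)¹⁷ = r³, (r¹⁷)¹⁸ = r²⁰, (r¹⁷)¹⁹ = r¹⁵, (r¹⁷)²⁰ = r¹⁰, (r¹⁷)²¹ = r⁵, (r¹⁷)²² = e.
So |⟨r¹⁷⟩| = ord(r¹⁷) = 22. With |G| = 44, by Lagrange [G : ⟨r¹⁷⟩] = 44/22 = 2.

Answer: 2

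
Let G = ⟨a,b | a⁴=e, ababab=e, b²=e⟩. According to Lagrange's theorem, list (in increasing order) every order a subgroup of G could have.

|G| = 24 = 2³ · 3. By Lagrange's theorem the order of any subgroup divides 24; the divisors of 24 are 1, 2, 3, 4, 6, 8, 12, 24.

Answer: 1, 2, 3, 4, 6, 8, 12, 24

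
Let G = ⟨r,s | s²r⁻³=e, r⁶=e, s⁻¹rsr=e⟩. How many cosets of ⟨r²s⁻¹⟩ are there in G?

First find ord(r²s⁻¹) by computing successive powers:
  (r²s⁻¹)¹ = r²s⁻¹, (r²s⁻¹)² = r³, (r²s⁻¹)³ = r²s, (r²s⁻¹)⁴ = e.
So |⟨r²s⁻¹⟩| = ord(r²s⁻¹) = 4. With |G| = 12, by Lagrange [G : ⟨r²s⁻¹⟩] = 12/4 = 3.

Answer: 3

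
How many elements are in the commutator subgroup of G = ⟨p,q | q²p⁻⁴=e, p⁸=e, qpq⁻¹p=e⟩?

G' = [G, G] is generated by all commutators. The generator-pair commutators are: [p, q] = p².
The subgroup they normally generate is {e, p², p⁴, p⁶}, of order 4.
Check: |G/G'| = 16/4 = 4 is the order of the abelianisation.

Answer: 4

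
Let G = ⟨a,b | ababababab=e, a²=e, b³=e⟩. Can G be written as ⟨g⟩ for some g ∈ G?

Every cyclic group is abelian. But a·b = ab while b·a = ba, so a·b ≠ b·a and G is not abelian. Hence G is not cyclic.

Answer: No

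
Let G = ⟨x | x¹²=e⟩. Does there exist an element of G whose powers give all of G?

|G| = 12. The element x has order 12 (its powers give 12 distinct elements), so ⟨x⟩ = G and G is cyclic.

Answer: Yes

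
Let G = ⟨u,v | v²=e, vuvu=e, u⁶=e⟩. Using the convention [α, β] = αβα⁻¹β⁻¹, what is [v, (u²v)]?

[v, (u²v)] = v·(u²v)·v⁻¹·(u²v)⁻¹.
  v · (u²v) = u⁴
  (u⁴) · v = u⁴v
  (u⁴v) · (u²v) = u²

Answer: u²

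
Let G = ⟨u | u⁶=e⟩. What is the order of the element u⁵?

Compute successive powers until reaching e:
  (u⁵)¹ = u⁵, (u⁵)² = u⁴, (u⁵)³ = u³, (u⁵)⁴ = u², (u⁵)⁵ = u, (u⁵)⁶ = e.
The smallest positive k with (u⁵)ᵏ = e is 6.

Answer: 6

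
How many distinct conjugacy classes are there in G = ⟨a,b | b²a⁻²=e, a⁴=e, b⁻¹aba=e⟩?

The conjugacy classes (representative and size) are:
  [e] (size 1), [a³] (size 2), [a²] (size 1), [b⁻¹] (size 2), [ab⁻¹] (size 2).
Class equation: 1 + 2 + 1 + 2 + 2 = 8 = |G|. So G has 5 conjugacy classes.

Answer: 5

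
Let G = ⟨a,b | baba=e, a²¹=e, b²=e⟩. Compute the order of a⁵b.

Compute successive powers until reaching e:
  (a⁵b)¹ = a⁵b, (a⁵b)² = e.
The smallest positive k with (a⁵b)ᵏ = e is 2.

Answer: 2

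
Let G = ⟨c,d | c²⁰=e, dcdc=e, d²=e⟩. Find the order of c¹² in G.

Compute successive powers until reaching e:
  (c¹²)¹ = c¹², (c¹²)² = c⁴, (c¹²)³ = c¹⁶, (c¹²)⁴ = c⁸, (c¹²)⁵ = e.
The smallest positive k with (c¹²)ᵏ = e is 5.

Answer: 5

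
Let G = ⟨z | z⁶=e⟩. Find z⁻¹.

The order of z is 6 (smallest k with zᵏ = e), so z⁻¹ = z⁵ = z⁵.
Check: z · (z⁵) → z · z⁵ = e, giving e as required.

Answer: z⁵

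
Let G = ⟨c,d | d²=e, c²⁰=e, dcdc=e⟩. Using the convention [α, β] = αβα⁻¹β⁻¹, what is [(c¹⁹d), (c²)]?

[(c¹⁹d), (c²)] = (c¹⁹d)·(c²)·(c¹⁹d)⁻¹·(c²)⁻¹.
  (c¹⁹d) · (c²) = c¹⁷d
  (c¹⁷d) · (c¹⁹d) = c¹⁸
  (c¹⁸) · (c¹⁸) = c¹⁶

Answer: c¹⁶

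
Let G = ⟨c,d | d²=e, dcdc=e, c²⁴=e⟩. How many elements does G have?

Enumerate words in the generators, reducing via the relations: the distinct elements are
  {c, d, e, cd, c², c³, c⁴, c⁵, c⁶, c⁷, c⁸, c⁹, c²d, c²², c²³, c²¹, c²⁰, c³d, c¹², c¹³, c¹¹, c¹⁰, c¹⁴, c¹⁵, c¹⁶, c¹⁷, c¹⁸, c¹⁹, c⁴d, c⁵d, c⁶d, c⁷d, c⁸d, c⁹d, c²²d, c²³d, c²¹d, c²⁰d, c¹²d, c¹³d, c¹¹d, c¹⁰d, c¹⁴d, c¹⁵d, c¹⁶d, c¹⁷d, c¹⁸d, c¹⁹d}.
No further products give new elements, so |G| = 48.

Answer: 48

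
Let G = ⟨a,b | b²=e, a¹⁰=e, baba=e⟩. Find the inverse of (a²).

The order of (a²) is 5 (smallest k with (a²)ᵏ = e), so (a²)⁻¹ = (a²)⁴ = a⁸.
Check: (a²) · (a⁸) → (a²) · a⁸ = e, giving e as required.

Answer: a⁸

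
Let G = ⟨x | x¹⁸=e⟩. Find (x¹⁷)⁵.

Compute successive powers of (x¹⁷), reducing at each step:
  (x¹⁷)²: (x¹⁷) · x¹⁷ = x¹⁶
  (x¹⁷)³: (x¹⁶) · x¹⁷ = x¹⁵
  (x¹⁷)⁴: (x¹⁵) · x¹⁷ = x¹⁴
  (x¹⁷)⁵: (x¹⁴) · x¹⁷ = x¹³

Answer: x¹³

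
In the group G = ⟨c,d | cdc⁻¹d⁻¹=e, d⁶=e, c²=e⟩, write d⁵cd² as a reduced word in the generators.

Multiply left to right, reducing at each step:
  (d⁵) · c = cd⁵
  (cd⁵) · d² = cd

Answer: cd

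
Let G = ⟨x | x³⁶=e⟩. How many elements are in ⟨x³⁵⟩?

|⟨x³⁵⟩| equals the order of x³⁵. Compute successive powers until reaching e:
  (x³⁵)¹ = x³⁵, (x³⁵)² = x³⁴, (x³⁵)³ = x³³, (x³⁵)⁴ = x³², (x³⁵)⁵ = x³¹, (x³⁵)⁶ = x³⁰, (x³⁵)⁷ = x²⁹, (x³⁵)⁸ = x²⁸, (x³⁵)⁹ = x²⁷, (x³⁵)¹⁰ = x²⁶, (x³⁵)¹¹ = x²⁵, (x³⁵)¹² = x²⁴, (x³⁵)¹³ = x²³, (x³⁵)¹⁴ = x²², (x³⁵)¹⁵ = x²¹, (x³⁵)¹⁶ = x²⁰, (x³⁵)¹⁷ = x¹⁹, (x³⁵)¹⁸ = x¹⁸, (x³⁵)¹⁹ = x¹⁷, (x³⁵)²⁰ = x¹⁶, (x³⁵)²¹ = x¹⁵, (x³⁵)²² = x¹⁴, (x³⁵)²³ = x¹³, (x³⁵)²⁴ = x¹², (x³⁵)²⁵ = x¹¹, (x³⁵)²⁶ = x¹⁰, (x³⁵)²⁷ = x⁹, (x³⁵)²⁸ = x⁸, (x³⁵)²⁹ = x⁷, (x³⁵)³⁰ = x⁶, (x³⁵)³¹ = x⁵, (x³⁵)³² = x⁴, (x³⁵)³³ = x³, (x³⁵)³⁴ = x², (x³⁵)³⁵ = x, (x³⁵)³⁶ = e.
The smallest positive k with (x³⁵)ᵏ = e is 36, so |⟨x³⁵⟩| = 36.

Answer: 36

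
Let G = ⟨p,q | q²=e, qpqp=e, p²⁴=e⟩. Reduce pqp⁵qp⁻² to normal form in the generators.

Multiply left to right, reducing at each step:
  p · q = pq
  (pq) · p⁵ = p²⁰q
  (p²⁰q) · q = p²⁰
  (p²⁰) · p⁻² = p¹⁸

Answer: p¹⁸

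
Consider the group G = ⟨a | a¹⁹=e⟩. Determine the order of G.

G is generated by a single element, so G is cyclic. The relator gives a¹⁹ = e and no smaller power is forced to be e, so the 19 powers {a, e, a², a³, a⁴, a⁵, a⁶, a⁷, a⁸, a⁹, a¹², a¹³, a¹¹, a¹⁰, a¹⁴, a¹⁵, a¹⁶, a¹⁷, a¹⁸} are distinct. Hence |G| = 19.

Answer: 19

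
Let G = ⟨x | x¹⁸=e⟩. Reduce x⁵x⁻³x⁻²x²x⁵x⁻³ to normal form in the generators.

Multiply left to right, reducing at each step:
  (x⁵) · x⁻³ = x²
  (x²) · x⁻² = e
  e · x² = x²
  (x²) · x⁵ = x⁷
  (x⁷) · x⁻³ = x⁴

Answer: x⁴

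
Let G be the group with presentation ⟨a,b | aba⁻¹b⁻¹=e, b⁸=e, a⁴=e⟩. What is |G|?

Enumerate words in the generators, reducing via the relations: the distinct elements are
  {a, b, e, ab, a², a³, b², b³, b⁴, b⁵, b⁶, b⁷, ab², ab³, ab⁴, ab⁵, ab⁶, ab⁷, a²b, a³b, a²b², a²b³, a²b⁴, a²b⁵, a²b⁶, a²b⁷, a³b², a³b³, a³b⁴, a³b⁵, a³b⁶, a³b⁷}.
No further products give new elements, so |G| = 32.

Answer: 32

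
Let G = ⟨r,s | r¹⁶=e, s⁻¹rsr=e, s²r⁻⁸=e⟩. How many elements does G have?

Enumerate words in the generators, reducing via the relations: the distinct elements are
  {e, r, s, rs, r², r³, r⁴, r⁵, r⁶, r⁷, r⁸, r⁹, r²s, r³s, r¹², r¹³, r¹¹, r¹⁰, r¹⁴, r¹⁵, r⁴s, r⁵s, r⁶s, r⁷s, s⁻¹, rs⁻¹, r²s⁻¹, r³s⁻¹, r⁴s⁻¹, r⁵s⁻¹, r⁶s⁻¹, r⁷s⁻¹}.
No further products give new elements, so |G| = 32.

Answer: 32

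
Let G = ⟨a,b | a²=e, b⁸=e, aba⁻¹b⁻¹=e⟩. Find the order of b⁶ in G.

Compute successive powers until reaching e:
  (b⁶)¹ = b⁶, (b⁶)² = b⁴, (b⁶)³ = b², (b⁶)⁴ = e.
The smallest positive k with (b⁶)ᵏ = e is 4.

Answer: 4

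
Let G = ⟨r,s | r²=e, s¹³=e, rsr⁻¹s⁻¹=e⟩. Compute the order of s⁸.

Compute successive powers until reaching e:
  (s⁸)¹ = s⁸, (s⁸)² = s³, (s⁸)³ = s¹¹, (s⁸)⁴ = s⁶, (s⁸)⁵ = s, (s⁸)⁶ = s⁹, (s⁸)⁷ = s⁴, (s⁸)⁸ = s¹², (s⁸)⁹ = s⁷, (s⁸)¹⁰ = s², (s⁸)¹¹ = s¹⁰, (s⁸)¹² = s⁵, (s⁸)¹³ = e.
The smallest positive k with (s⁸)ᵏ = e is 13.

Answer: 13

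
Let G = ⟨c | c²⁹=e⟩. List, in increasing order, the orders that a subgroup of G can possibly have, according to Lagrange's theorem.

|G| = 29 = 29. By Lagrange's theorem the order of any subgroup divides 29; the divisors of 29 are 1, 29.

Answer: 1, 29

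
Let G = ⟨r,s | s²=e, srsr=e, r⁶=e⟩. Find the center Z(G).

An element z ∈ Z(G) iff z commutes with every generator.
For example r³ is central: (r³)·r = r⁴ = r·(r³); (r³)·s = r³s = s·(r³).
Whereas r ∉ Z(G) since r·s = rs ≠ r⁵s = s·r.
Checking each of the 12 elements this way gives Z(G) = {e, r³}, of order 2.

Answer: {e, r³}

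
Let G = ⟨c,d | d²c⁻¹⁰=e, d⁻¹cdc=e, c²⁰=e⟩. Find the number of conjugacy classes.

The conjugacy classes (representative and size) are:
  [e] (size 1), [c] (size 2), [c²] (size 2), [c³] (size 2), [c⁴] (size 2), [c⁵] (size 2), [c¹⁴] (size 2), [c⁷] (size 2), [c⁸] (size 2), [c¹¹] (size 2), [c¹⁰] (size 1), [c²d⁻¹] (size 10), [c⁹d] (size 10).
Class equation: 1 + 2 + 2 + 2 + 2 + 2 + 2 + 2 + 2 + 2 + 1 + 10 + 10 = 40 = |G|. So G has 13 conjugacy classes.

Answer: 13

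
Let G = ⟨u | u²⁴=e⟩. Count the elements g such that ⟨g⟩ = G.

G is cyclic of order 24. An element generates G iff its order is 24, and a cyclic group of order 24 has exactly φ(24) = 8 such elements.

Answer: 8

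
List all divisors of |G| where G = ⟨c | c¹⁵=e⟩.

|G| = 15 = 3 · 5. By Lagrange's theorem the order of any subgroup divides 15; the divisors of 15 are 1, 3, 5, 15.

Answer: 1, 3, 5, 15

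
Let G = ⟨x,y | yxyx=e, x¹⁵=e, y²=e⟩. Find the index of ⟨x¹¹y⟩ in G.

First find ord(x¹¹y) by computing successive powers:
  (x¹¹y)¹ = x¹¹y, (x¹¹y)² = e.
So |⟨x¹¹y⟩| = ord(x¹¹y) = 2. With |G| = 30, by Lagrange [G : ⟨x¹¹y⟩] = 30/2 = 15.

Answer: 15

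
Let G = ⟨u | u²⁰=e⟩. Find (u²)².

Compute successive powers of (u²), reducing at each step:
  (u²)²: (u²) · u² = u⁴

Answer: u⁴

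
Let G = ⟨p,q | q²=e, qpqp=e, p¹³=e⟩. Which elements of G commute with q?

⟨q⟩ ⊆ C_G(q) since powers of q commute with q; so |C_G(q)| ≥ |⟨q⟩| = 2.
By orbit–stabilizer, |C_G(q)| = |G| / |conj. class of q| = 26 / 13 = 2.
The 2 elements commuting with q are {e, q}.

Answer: {e, q}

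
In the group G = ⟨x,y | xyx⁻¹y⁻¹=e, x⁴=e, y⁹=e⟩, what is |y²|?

Compute successive powers until reaching e:
  (y²)¹ = y², (y²)² = y⁴, (y²)³ = y⁶, (y²)⁴ = y⁸, (y²)⁵ = y, (y²)⁶ = y³, (y²)⁷ = y⁵, (y²)⁸ = y⁷, (y²)⁹ = e.
The smallest positive k with (y²)ᵏ = e is 9.

Answer: 9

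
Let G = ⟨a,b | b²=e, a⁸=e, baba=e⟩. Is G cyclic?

Every cyclic group is abelian. But a·b = ab while b·a = a⁷b, so a·b ≠ b·a and G is not abelian. Hence G is not cyclic.

Answer: No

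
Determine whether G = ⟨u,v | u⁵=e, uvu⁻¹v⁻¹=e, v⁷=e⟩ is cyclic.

|G| = 35. The element uv has order 35 (its powers give 35 distinct elements), so ⟨uv⟩ = G and G is cyclic.

Answer: Yes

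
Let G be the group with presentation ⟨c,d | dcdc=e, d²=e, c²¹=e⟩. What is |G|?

Enumerate words in the generators, reducing via the relations: the distinct elements are
  {c, d, e, cd, c², c³, c⁴, c⁵, c⁶, c⁷, c⁸, c⁹, c²d, c²⁰, c³d, c¹², c¹³, c¹¹, c¹⁰, c¹⁴, c¹⁵, c¹⁶, c¹⁷, c¹⁸, c¹⁹, c⁴d, c⁵d, c⁶d, c⁷d, c⁸d, c⁹d, c²⁰d, c¹²d, c¹³d, c¹¹d, c¹⁰d, c¹⁴d, c¹⁵d, c¹⁶d, c¹⁷d, c¹⁸d, c¹⁹d}.
No further products give new elements, so |G| = 42.

Answer: 42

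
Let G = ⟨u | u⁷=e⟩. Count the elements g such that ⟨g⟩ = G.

G is cyclic of order 7. An element generates G iff its order is 7, and a cyclic group of order 7 has exactly φ(7) = 6 such elements.

Answer: 6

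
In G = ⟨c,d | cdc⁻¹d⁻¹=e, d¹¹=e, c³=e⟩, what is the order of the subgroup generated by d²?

|⟨d²⟩| equals the order of d². Compute successive powers until reaching e:
  (d²)¹ = d², (d²)² = d⁴, (d²)³ = d⁶, (d²)⁴ = d⁸, (d²)⁵ = d¹⁰, (d²)⁶ = d, (d²)⁷ = d³, (d²)⁸ = d⁵, (d²)⁹ = d⁷, (d²)¹⁰ = d⁹, (d²)¹¹ = e.
The smallest positive k with (d²)ᵏ = e is 11, so |⟨d²⟩| = 11.

Answer: 11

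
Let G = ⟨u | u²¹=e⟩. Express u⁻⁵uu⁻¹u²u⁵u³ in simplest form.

Multiply left to right, reducing at each step:
  (u¹⁶) · u = u¹⁷
  (u¹⁷) · u⁻¹ = u¹⁶
  (u¹⁶) · u² = u¹⁸
  (u¹⁸) · u⁵ = u²
  (u²) · u³ = u⁵

Answer: u⁵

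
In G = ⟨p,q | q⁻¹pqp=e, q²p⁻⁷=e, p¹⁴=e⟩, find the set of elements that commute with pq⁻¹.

⟨pq⁻¹⟩ ⊆ C_G(pq⁻¹) since powers of pq⁻¹ commute with pq⁻¹; so |C_G(pq⁻¹)| ≥ |⟨pq⁻¹⟩| = 4.
By orbit–stabilizer, |C_G(pq⁻¹)| = |G| / |conj. class of pq⁻¹| = 28 / 7 = 4.
The 4 elements commuting with pq⁻¹ are {e, p⁷, pq, pq⁻¹}.

Answer: {e, p⁷, pq, pq⁻¹}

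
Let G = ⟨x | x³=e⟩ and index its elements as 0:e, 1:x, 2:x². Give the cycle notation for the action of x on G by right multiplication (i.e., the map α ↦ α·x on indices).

(0 1 2)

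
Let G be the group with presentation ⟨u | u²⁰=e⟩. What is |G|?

G is generated by a single element, so G is cyclic. The relator gives u²⁰ = e and no smaller power is forced to be e, so the 20 powers {e, u, u², u³, u⁴, u⁵, u⁶, u⁷, u⁸, u⁹, u¹², u¹³, u¹¹, u¹⁰, u¹⁴, u¹⁵, u¹⁶, u¹⁷, u¹⁸, u¹⁹} are distinct. Hence |G| = 20.

Answer: 20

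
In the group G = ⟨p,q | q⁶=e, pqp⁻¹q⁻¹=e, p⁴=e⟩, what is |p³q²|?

Compute successive powers until reaching e:
  (p³q²)¹ = p³q², (p³q²)² = p²q⁴, (p³q²)³ = p, (p³q²)⁴ = q², (p³q²)⁵ = p³q⁴, (p³q²)⁶ = p², (p³q²)⁷ = pq², (p³q²)⁸ = q⁴, (p³q²)⁹ = p³, (p³q²)¹⁰ = p²q², (p³q²)¹¹ = pq⁴, (p³q²)¹² = e.
The smallest positive k with (p³q²)ᵏ = e is 12.

Answer: 12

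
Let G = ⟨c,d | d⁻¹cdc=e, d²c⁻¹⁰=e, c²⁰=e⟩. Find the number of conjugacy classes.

The conjugacy classes (representative and size) are:
  [e] (size 1), [c] (size 2), [c²] (size 2), [c³] (size 2), [c⁴] (size 2), [c⁵] (size 2), [c¹⁴] (size 2), [c⁷] (size 2), [c⁸] (size 2), [c¹¹] (size 2), [c¹⁰] (size 1), [c²d⁻¹] (size 10), [c⁹d] (size 10).
Class equation: 1 + 2 + 2 + 2 + 2 + 2 + 2 + 2 + 2 + 2 + 1 + 10 + 10 = 40 = |G|. So G has 13 conjugacy classes.

Answer: 13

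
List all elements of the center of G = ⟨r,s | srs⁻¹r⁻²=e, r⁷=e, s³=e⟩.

An element z ∈ Z(G) iff z commutes with every generator.
For example e is central: e·r = r = r·e; e·s = s = s·e.
Whereas r ∉ Z(G) since r·s = rs ≠ r²s = s·r.
Checking each of the 21 elements this way gives Z(G) = {e}, of order 1.

Answer: {e}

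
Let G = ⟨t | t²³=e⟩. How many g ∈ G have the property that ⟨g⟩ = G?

G is cyclic of order 23. An element generates G iff its order is 23, and a cyclic group of order 23 has exactly φ(23) = 22 such elements.

Answer: 22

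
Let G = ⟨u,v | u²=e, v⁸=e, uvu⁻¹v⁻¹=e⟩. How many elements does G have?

Enumerate words in the generators, reducing via the relations: the distinct elements are
  {e, u, v, uv, v², v³, v⁴, v⁵, v⁶, v⁷, uv², uv³, uv⁴, uv⁵, uv⁶, uv⁷}.
No further products give new elements, so |G| = 16.

Answer: 16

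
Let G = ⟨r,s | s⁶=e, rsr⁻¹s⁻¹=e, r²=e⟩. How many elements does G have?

Enumerate words in the generators, reducing via the relations: the distinct elements are
  {e, r, s, rs, s², s³, s⁴, s⁵, rs², rs³, rs⁴, rs⁵}.
No further products give new elements, so |G| = 12.

Answer: 12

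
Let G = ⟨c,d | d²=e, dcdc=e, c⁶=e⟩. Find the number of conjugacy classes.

The conjugacy classes (representative and size) are:
  [e] (size 1), [c⁵] (size 2), [c⁴] (size 2), [c³] (size 1), [d] (size 3), [c³d] (size 3).
Class equation: 1 + 2 + 2 + 1 + 3 + 3 = 12 = |G|. So G has 6 conjugacy classes.

Answer: 6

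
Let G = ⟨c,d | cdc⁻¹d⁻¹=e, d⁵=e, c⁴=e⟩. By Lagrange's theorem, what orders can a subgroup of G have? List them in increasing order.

|G| = 20 = 2² · 5. By Lagrange's theorem the order of any subgroup divides 20; the divisors of 20 are 1, 2, 4, 5, 10, 20.

Answer: 1, 2, 4, 5, 10, 20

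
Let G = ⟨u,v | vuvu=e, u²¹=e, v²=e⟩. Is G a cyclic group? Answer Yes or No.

Every cyclic group is abelian. But u·v = uv while v·u = u²⁰v, so u·v ≠ v·u and G is not abelian. Hence G is not cyclic.

Answer: No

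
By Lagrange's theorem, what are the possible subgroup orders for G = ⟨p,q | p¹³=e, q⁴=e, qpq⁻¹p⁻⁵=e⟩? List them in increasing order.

|G| = 52 = 2² · 13. By Lagrange's theorem the order of any subgroup divides 52; the divisors of 52 are 1, 2, 4, 13, 26, 52.

Answer: 1, 2, 4, 13, 26, 52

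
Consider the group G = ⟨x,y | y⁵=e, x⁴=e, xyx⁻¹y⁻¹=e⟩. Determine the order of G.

Enumerate words in the generators, reducing via the relations: the distinct elements are
  {e, x, y, xy, x², x³, y², y³, y⁴, xy², xy³, xy⁴, x²y, x³y, x²y², x²y³, x²y⁴, x³y², x³y³, x³y⁴}.
No further products give new elements, so |G| = 20.

Answer: 20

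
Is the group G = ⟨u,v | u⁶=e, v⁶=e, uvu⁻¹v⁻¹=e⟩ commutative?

Each pair of generators commutes: u·v = uv = v·u. Since the generators pairwise commute, every element of G commutes with every other, so G is abelian.

Answer: Yes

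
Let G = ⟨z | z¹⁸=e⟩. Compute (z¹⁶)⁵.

Compute successive powers of (z¹⁶), reducing at each step:
  (z¹⁶)²: (z¹⁶) · z¹⁶ = z¹⁴
  (z¹⁶)³: (z¹⁴) · z¹⁶ = z¹²
  (z¹⁶)⁴: (z¹²) · z¹⁶ = z¹⁰
  (z¹⁶)⁵: (z¹⁰) · z¹⁶ = z⁸

Answer: z⁸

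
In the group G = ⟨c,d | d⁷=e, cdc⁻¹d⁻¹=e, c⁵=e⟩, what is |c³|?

Compute successive powers until reaching e:
  (c³)¹ = c³, (c³)² = c, (c³)³ = c⁴, (c³)⁴ = c², (c³)⁵ = e.
The smallest positive k with (c³)ᵏ = e is 5.

Answer: 5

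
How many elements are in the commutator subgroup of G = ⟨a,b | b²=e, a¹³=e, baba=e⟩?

G' = [G, G] is generated by all commutators. The generator-pair commutators are: [a, b] = a².
The subgroup they normally generate is {e, a, a², a³, a⁴, a⁵, a⁶, a⁷, a⁸, a⁹, a¹⁰, a¹¹, a¹²}, of order 13.
Check: |G/G'| = 26/13 = 2 is the order of the abelianisation.

Answer: 13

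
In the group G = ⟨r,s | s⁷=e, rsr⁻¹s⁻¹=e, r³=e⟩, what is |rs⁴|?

Compute successive powers until reaching e:
  (rs⁴)¹ = rs⁴, (rs⁴)² = r²s, (rs⁴)³ = s⁵, (rs⁴)⁴ = rs², (rs⁴)⁵ = r²s⁶, (rs⁴)⁶ = s³, (rs⁴)⁷ = r, (rs⁴)⁸ = r²s⁴, (rs⁴)⁹ = s, (rs⁴)¹⁰ = rs⁵, (rs⁴)¹¹ = r²s², (rs⁴)¹² = s⁶, (rs⁴)¹³ = rs³, (rs⁴)¹⁴ = r², (rs⁴)¹⁵ = s⁴, (rs⁴)¹⁶ = rs, (rs⁴)¹⁷ = r²s⁵, (rs⁴)¹⁸ = s², (rs⁴)¹⁹ = rs⁶, (rs⁴)²⁰ = r²s³, (rs⁴)²¹ = e.
The smallest positive k with (rs⁴)ᵏ = e is 21.

Answer: 21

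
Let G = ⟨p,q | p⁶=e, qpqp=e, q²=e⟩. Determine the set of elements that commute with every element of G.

An element z ∈ Z(G) iff z commutes with every generator.
For example p³ is central: (p³)·p = p⁴ = p·(p³); (p³)·q = p³q = q·(p³).
Whereas p ∉ Z(G) since p·q = pq ≠ p⁵q = q·p.
Checking each of the 12 elements this way gives Z(G) = {e, p³}, of order 2.

Answer: {e, p³}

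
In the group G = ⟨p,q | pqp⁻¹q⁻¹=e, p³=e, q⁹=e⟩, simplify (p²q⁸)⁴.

Compute successive powers of (p²q⁸), reducing at each step:
  (p²q⁸)²: (p²q⁸) · p² = pq⁸;   (pq⁸) · q⁸ = pq⁷
  (p²q⁸)³: (pq⁷) · p² = q⁷;   (q⁷) · q⁸ = q⁶
  (p²q⁸)⁴: (q⁶) · p² = p²q⁶;   (p²q⁶) · q⁸ = p²q⁵

Answer: p²q⁵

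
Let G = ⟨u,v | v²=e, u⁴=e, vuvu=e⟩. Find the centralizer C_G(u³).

⟨u³⟩ ⊆ C_G(u³) since powers of u³ commute with u³; so |C_G(u³)| ≥ |⟨u³⟩| = 4.
By orbit–stabilizer, |C_G(u³)| = |G| / |conj. class of u³| = 8 / 2 = 4.
The 4 elements commuting with u³ are {e, u, u², u³}.

Answer: {e, u, u², u³}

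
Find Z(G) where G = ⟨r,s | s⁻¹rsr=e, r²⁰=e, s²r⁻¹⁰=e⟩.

An element z ∈ Z(G) iff z commutes with every generator.
For example r¹⁰ is central: (r¹⁰)·r = r¹¹ = r·(r¹⁰); (r¹⁰)·s = s⁻¹ = s·(r¹⁰).
Whereas r ∉ Z(G) since r·s = rs ≠ r⁹s⁻¹ = s·r.
Checking each of the 40 elements this way gives Z(G) = {e, r¹⁰}, of order 2.

Answer: {e, r¹⁰}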